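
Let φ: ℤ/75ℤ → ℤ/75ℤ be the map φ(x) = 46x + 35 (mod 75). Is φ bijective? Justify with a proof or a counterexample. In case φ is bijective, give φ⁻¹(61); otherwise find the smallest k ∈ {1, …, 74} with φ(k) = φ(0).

56

Suppose φ(a) = φ(b) in ℤ/75ℤ. Then 46a + 35 ≡ 46b + 35 (mod 75), hence 46(a − b) ≡ 0 (mod 75).
Since gcd(46, 75) = 1, 46 is invertible modulo 75, thus a − b ≡ 0 (mod 75), i.e. a = b.
We now compute 46⁻¹ mod 75 explicitly. Euclid's algorithm: 75 = 1·46 + 29, 46 = 1·29 + 17, 29 = 1·17 + 12, 17 = 1·12 + 5, 12 = 2·5 + 2, 5 = 2·2 + 1; back-substituting gives 1 = 31·46 − 19·75, so 46⁻¹ ≡ 31 (mod 75).
Then y ↦ 31(y − 35) is a two-sided inverse to φ, so every y ∈ ℤ/75ℤ has a preimage.
Hence φ is bijective.
Since φ is bijective, we find φ⁻¹(61): we need 46x ≡ 61 − 35 ≡ 26 (mod 75). Using 46⁻¹ = 31: x ≡ 31·26 = 806 = 10·75 + 56, so x = 56.
Check: φ(56) = 46·56 + 35 = 2611 = 34·75 + 61 ≡ 61 (mod 75).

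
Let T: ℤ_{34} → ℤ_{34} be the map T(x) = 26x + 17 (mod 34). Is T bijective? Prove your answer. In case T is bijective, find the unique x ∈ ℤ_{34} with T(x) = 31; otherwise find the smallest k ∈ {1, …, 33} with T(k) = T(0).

We have gcd(26, 34) = 2 > 1. Taking a = 0 and b = 17: T(0) = 17 and T(17) = 26·17 + 17 = 459 ≡ 17 (mod 34).
So T(0) = T(17) while 0 ≠ 17, thus T is not injective, hence not bijective.
Since T is not bijective, we find the least positive k with T(k) = T(0): this means 26k ≡ 0 (mod 34), i.e. 34 ∣ 26k. Since gcd(26, 34) = 2, dividing through by 2 this holds exactly when 17 ∣ 13k, and as gcd(13, 17) = 1, exactly when 17 ∣ k.
The smallest positive such k is 17.

17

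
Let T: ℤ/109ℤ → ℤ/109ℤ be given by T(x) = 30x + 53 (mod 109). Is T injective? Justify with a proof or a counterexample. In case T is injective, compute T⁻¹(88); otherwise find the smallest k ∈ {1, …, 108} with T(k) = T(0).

Recall: injectivity means: for all a, b in the domain, T(a) = T(b) implies a = b.
Suppose T(a) = T(b) in ℤ/109ℤ. Then 30a + 53 ≡ 30b + 53 (mod 109), thus 30(a − b) ≡ 0 (mod 109).
Since gcd(30, 109) = 1, 30 is invertible modulo 109, thus a − b ≡ 0 (mod 109), i.e. a = b.
Therefore T is injective.
We now compute 30⁻¹ mod 109 explicitly. Euclid's algorithm: 109 = 3·30 + 19, 30 = 1·19 + 11, 19 = 1·11 + 8, 11 = 1·8 + 3, 8 = 2·3 + 2, 3 = 1·2 + 1; back-substituting gives 1 = 40·30 − 11·109, so 30⁻¹ ≡ 40 (mod 109).
Since T is injective, we find T⁻¹(88): we need 30x ≡ 88 − 53 ≡ 35 (mod 109). Using 30⁻¹ = 40: x ≡ 40·35 = 1400 = 12·109 + 92, so x = 92.
Check: T(92) = 30·92 + 53 = 2813 = 25·109 + 88 ≡ 88 (mod 109).

92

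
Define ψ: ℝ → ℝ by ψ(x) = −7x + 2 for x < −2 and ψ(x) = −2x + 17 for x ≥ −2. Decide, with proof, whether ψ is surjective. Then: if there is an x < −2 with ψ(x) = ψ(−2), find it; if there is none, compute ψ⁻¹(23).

-19/7

Both pieces are strictly decreasing (slopes −7 and −2), so each is injective on its own interval.
The left piece maps (−∞, −2) onto (16, ∞); the right piece maps [−2, ∞) onto (−∞, 21].
The union (16, ∞) ∪ (−∞, 21] covers ℝ, so ψ is surjective.
For the follow-up: the images overlap, so an x < −2 with ψ(x) = ψ(−2) exists. ψ(−2) = 21; solving −7x + 2 = 21 for x < −2 gives x = (21 − 2)/(−7) = −19/7.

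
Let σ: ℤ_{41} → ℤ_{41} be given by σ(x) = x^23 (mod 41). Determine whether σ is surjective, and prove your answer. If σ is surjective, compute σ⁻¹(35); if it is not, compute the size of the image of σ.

Since 41 is prime, the nonzero elements of ℤ_{41} form a cyclic group of order 40.
As gcd(23, 40) = 1, raising to the 23rd power is a bijection on this group: if a^23 ≡ b^23 then (ab^{−1})^23 = 1, and the only element of order dividing gcd(23, 40) = 1 is 1, so a = b.
With σ(0) = 0 this makes σ injective on all of ℤ_{41}, hence bijective (finite equal-size domain and codomain). In particular σ is surjective.
Since σ is surjective, we find the preimage of 35. The inverse of x ↦ x^23 on (ℤ_{41})^× is x ↦ x^7, because 23·7 = 161 = 4·40 + 1 ≡ 1 (mod 40) and x^{40} = 1 for x ≠ 0 (Fermat). So σ⁻¹(35) = 35^7 mod 41.
Repeated squaring mod 41: 35^1 ≡ 35, 35^2 ≡ 35² = 1225 ≡ 36, 35^4 ≡ 36² = 1296 ≡ 25. Since 7 = 4 + 2 + 1, 35^7 ≡ 25·36·35: 25·36 = 900 ≡ 39, then 39·35 = 1365 ≡ 12. So 35^7 ≡ 12 (mod 41).
Hence σ⁻¹(35) = 12.

12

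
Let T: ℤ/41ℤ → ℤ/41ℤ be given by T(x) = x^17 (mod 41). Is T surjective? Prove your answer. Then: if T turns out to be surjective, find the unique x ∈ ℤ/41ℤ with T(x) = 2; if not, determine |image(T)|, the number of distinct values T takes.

Since 41 is prime, the nonzero elements of ℤ/41ℤ form a cyclic group of order 40.
As gcd(17, 40) = 1, raising to the 17th power is a bijection on this group: if s^17 ≡ t^17 then (st^{−1})^17 = 1, and the only element of order dividing gcd(17, 40) = 1 is 1, so s = t.
With T(0) = 0 this makes T injective on all of ℤ/41ℤ, hence bijective (finite equal-size domain and codomain). In particular T is surjective.
Since T is surjective, we find the preimage of 2. The inverse of x ↦ x^17 on (ℤ/41ℤ)^× is x ↦ x^33, because 17·33 = 561 = 14·40 + 1 ≡ 1 (mod 40) and x^{40} = 1 for x ≠ 0 (Fermat). So T⁻¹(2) = 2^33 mod 41.
Repeated squaring mod 41: 2^1 ≡ 2, 2^2 ≡ 2² = 4, 2^4 ≡ 4² = 16, 2^8 ≡ 16² = 256 ≡ 10, 2^16 ≡ 10² = 100 ≡ 18, 2^32 ≡ 18² = 324 ≡ 37. Since 33 = 32 + 1, 2^33 ≡ 37·2: 37·2 = 74 ≡ 33. So 2^33 ≡ 33 (mod 41).
Hence T⁻¹(2) = 33.

33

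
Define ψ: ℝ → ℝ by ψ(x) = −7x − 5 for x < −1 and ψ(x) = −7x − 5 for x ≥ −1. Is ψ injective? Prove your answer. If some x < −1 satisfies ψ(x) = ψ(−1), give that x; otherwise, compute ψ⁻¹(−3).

Both pieces are strictly decreasing (slopes −7 and −7), so each is injective on its own interval.
The left piece maps (−∞, −1) onto (2, ∞); the right piece maps [−1, ∞) onto (−∞, 2].
These images are disjoint, so no value is attained by both pieces. Thus ψ is injective.
Because the two images are disjoint, no x < −1 has ψ(x) = ψ(−1), so we compute ψ⁻¹(−3): −3 lies in (−∞, 2], so solve −7x − 5 = −3: x = (−3 + 5)/(−7) = −2/7.

-2/7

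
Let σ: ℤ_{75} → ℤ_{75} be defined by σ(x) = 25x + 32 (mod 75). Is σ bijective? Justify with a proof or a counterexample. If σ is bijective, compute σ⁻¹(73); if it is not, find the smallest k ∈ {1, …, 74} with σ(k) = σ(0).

We have gcd(25, 75) = 25 > 1. Taking x_1 = 0 and x_2 = 3: σ(0) = 32 and σ(3) = 25·3 + 32 = 107 ≡ 32 (mod 75).
So σ(0) = σ(3) while 0 ≠ 3, therefore σ is not injective, hence not bijective.
Since σ is not bijective, we find the least positive k with σ(k) = σ(0): this means 25k ≡ 0 (mod 75), i.e. 75 ∣ 25k. Since gcd(25, 75) = 25, dividing through by 25 this holds exactly when 3 ∣ k.
The smallest positive such k is 3.

3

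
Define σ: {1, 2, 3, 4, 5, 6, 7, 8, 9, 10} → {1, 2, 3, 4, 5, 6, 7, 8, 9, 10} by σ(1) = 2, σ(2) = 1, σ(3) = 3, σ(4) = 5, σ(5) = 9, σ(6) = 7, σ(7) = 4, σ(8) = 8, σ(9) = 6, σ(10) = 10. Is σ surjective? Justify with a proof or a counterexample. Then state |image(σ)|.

10

Every element of the codomain has a preimage: 1 = σ(2), 2 = σ(1), 3 = σ(3), 4 = σ(7), 5 = σ(4), 6 = σ(9), 7 = σ(6), 8 = σ(8), 9 = σ(5), 10 = σ(10).
Therefore σ is surjective.
The image of σ is {1, 2, 3, 4, 5, 6, 7, 8, 9, 10}, which has 10 elements.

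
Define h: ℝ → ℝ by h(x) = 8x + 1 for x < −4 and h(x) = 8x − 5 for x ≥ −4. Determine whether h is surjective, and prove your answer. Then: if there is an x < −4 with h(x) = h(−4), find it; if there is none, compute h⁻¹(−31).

Both pieces are strictly increasing (slopes 8 and 8), so each is injective on its own interval.
The left piece maps (−∞, −4) onto (−∞, −31); the right piece maps [−4, ∞) onto [−37, ∞).
The union (−∞, −31) ∪ [−37, ∞) covers ℝ, so h is surjective.
For the follow-up: the images overlap, so an x < −4 with h(x) = h(−4) exists. h(−4) = −37; solving 8x + 1 = −37 for x < −4 gives x = (−37 − 1)/8 = −19/4.

-19/4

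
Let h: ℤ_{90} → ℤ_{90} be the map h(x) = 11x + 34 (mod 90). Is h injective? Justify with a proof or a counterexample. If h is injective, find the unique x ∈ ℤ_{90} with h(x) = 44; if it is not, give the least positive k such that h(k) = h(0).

Suppose h(s) = h(t) in ℤ_{90}. Then 11s + 34 ≡ 11t + 34 (mod 90), therefore 11(s − t) ≡ 0 (mod 90).
Since gcd(11, 90) = 1, 11 is invertible modulo 90, therefore s − t ≡ 0 (mod 90), i.e. s = t.
So h is injective.
We now compute 11⁻¹ mod 90 explicitly. Euclid's algorithm: 90 = 8·11 + 2, 11 = 5·2 + 1; back-substituting gives 1 = 41·11 − 5·90, so 11⁻¹ ≡ 41 (mod 90).
Since h is injective, we find h⁻¹(44): we need 11x ≡ 44 − 34 ≡ 10 (mod 90). Using 11⁻¹ = 41: x ≡ 41·10 = 410 = 4·90 + 50, so x = 50.
Check: h(50) = 11·50 + 34 = 584 = 6·90 + 44 ≡ 44 (mod 90).

50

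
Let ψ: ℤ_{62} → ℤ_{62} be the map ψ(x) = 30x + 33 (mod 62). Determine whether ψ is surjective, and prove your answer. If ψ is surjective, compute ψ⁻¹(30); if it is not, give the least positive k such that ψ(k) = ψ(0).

Recall: surjectivity means every element of the codomain has a preimage under ψ.
Since gcd(30, 62) = 2, we have 30x ≡ 0 (mod 2) for all x, so ψ(x) ≡ 1 (mod 2).
But 0 ≢ 1 (mod 2), so 0 ∈ ℤ_{62} has no preimage. So ψ is not surjective.
Since ψ is not surjective, we find the least positive k with ψ(k) = ψ(0): this means 30k ≡ 0 (mod 62), i.e. 62 ∣ 30k. Since gcd(30, 62) = 2, dividing through by 2 this holds exactly when 31 ∣ 15k, and as gcd(15, 31) = 1, exactly when 31 ∣ k.
The smallest positive such k is 31.

31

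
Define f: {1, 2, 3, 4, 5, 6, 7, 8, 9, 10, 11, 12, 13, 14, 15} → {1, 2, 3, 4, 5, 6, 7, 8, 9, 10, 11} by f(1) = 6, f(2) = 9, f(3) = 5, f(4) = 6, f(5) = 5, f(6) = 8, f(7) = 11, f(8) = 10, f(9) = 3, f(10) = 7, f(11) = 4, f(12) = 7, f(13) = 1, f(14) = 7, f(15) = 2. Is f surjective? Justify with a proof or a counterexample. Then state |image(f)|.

Every element of the codomain has a preimage: 1 = f(13), 2 = f(15), 3 = f(9), 4 = f(11), 5 = f(3), 6 = f(1), 7 = f(10), 8 = f(6), 9 = f(2), 10 = f(8), 11 = f(7).
So f is surjective.
The image of f is {1, 2, 3, 4, 5, 6, 7, 8, 9, 10, 11}, which has 11 elements.

11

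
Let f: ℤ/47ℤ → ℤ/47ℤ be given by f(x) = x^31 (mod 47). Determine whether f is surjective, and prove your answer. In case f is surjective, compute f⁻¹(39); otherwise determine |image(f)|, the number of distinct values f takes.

Since 47 is prime, the nonzero elements of ℤ/47ℤ form a cyclic group of order 46.
As gcd(31, 46) = 1, raising to the 31st power is a bijection on this group: if x_1^31 ≡ x_2^31 then (x_1x_2^{−1})^31 = 1, and the only element of order dividing gcd(31, 46) = 1 is 1, so x_1 = x_2.
With f(0) = 0 this makes f injective on all of ℤ/47ℤ, hence bijective (finite equal-size domain and codomain). In particular f is surjective.
Since f is surjective, we find the preimage of 39. The inverse of x ↦ x^31 on (ℤ/47ℤ)^× is x ↦ x^3, because 31·3 = 93 = 2·46 + 1 ≡ 1 (mod 46) and x^{46} = 1 for x ≠ 0 (Fermat). So f⁻¹(39) = 39^3 mod 47.
Repeated squaring mod 47: 39^1 ≡ 39, 39^2 ≡ 39² = 1521 ≡ 17. Since 3 = 2 + 1, 39^3 ≡ 17·39: 17·39 = 663 ≡ 5. So 39^3 ≡ 5 (mod 47).
Hence f⁻¹(39) = 5.

5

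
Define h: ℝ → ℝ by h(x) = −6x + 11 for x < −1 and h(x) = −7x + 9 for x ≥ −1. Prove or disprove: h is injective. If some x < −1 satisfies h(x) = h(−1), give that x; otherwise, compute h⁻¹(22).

-11/6

Both pieces are strictly decreasing (slopes −6 and −7), so each is injective on its own interval.
The left piece maps (−∞, −1) onto (17, ∞); the right piece maps [−1, ∞) onto (−∞, 16].
These images are disjoint, so no value is attained by both pieces. So h is injective.
Because the two images are disjoint, no x < −1 has h(x) = h(−1), so we compute h⁻¹(22): 22 lies in (17, ∞), so solve −6x + 11 = 22: x = (22 − 11)/(−6) = −11/6.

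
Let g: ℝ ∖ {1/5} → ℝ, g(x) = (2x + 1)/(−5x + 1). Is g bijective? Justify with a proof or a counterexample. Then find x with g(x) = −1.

2/3

If g(x) = −2/5, cross-multiplying gives −5(2x + 1) = 2(−5x + 1), which simplifies to −5 = 2 — false.  So −2/5 has no preimage and g is not surjective.
Hence g is not bijective.
Solving g(x) = −1: cross-multiplying gives 2x + 1 = −1(−5x + 1), which rearranges to −3x = −2, so x = 2/3.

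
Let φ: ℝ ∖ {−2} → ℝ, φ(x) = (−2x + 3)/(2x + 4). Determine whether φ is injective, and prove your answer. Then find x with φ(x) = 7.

-25/16

Suppose φ(a) = φ(b). Cross-multiplying: (−2a + 3)(2b + 4) = (−2b + 3)(2a + 4).
Expanding both sides and cancelling the symmetric terms leaves −14·(a − b) = 0. Since −14 ≠ 0, a = b. Thus φ is injective.
Solving φ(x) = 7: cross-multiplying gives −2x + 3 = 7(2x + 4), which rearranges to −16x = 25, so x = −25/16.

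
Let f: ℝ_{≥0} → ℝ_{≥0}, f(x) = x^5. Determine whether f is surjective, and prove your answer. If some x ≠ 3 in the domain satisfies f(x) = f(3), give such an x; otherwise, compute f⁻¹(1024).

For any y ∈ ℝ_{≥0}, x = y^{1/5} ∈ ℝ_{≥0} gives f(x) = y, so f is surjective.
Since x ↦ x^5 is strictly increasing on ℝ_{≥0}, it is injective there, so no x ≠ 3 in the domain has f(x) = f(3). We therefore compute f⁻¹(1024) = 1024^{1/5} = 4 (indeed 4^5 = 1024).

4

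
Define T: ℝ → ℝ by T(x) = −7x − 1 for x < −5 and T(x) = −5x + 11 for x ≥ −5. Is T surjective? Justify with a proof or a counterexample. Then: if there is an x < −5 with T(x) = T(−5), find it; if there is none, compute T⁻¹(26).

-37/7

Both pieces are strictly decreasing (slopes −7 and −5), so each is injective on its own interval.
The left piece maps (−∞, −5) onto (34, ∞); the right piece maps [−5, ∞) onto (−∞, 36].
The union (34, ∞) ∪ (−∞, 36] covers ℝ, so T is surjective.
For the follow-up: the images overlap, so an x < −5 with T(x) = T(−5) exists. T(−5) = 36; solving −7x − 1 = 36 for x < −5 gives x = (36 + 1)/(−7) = −37/7.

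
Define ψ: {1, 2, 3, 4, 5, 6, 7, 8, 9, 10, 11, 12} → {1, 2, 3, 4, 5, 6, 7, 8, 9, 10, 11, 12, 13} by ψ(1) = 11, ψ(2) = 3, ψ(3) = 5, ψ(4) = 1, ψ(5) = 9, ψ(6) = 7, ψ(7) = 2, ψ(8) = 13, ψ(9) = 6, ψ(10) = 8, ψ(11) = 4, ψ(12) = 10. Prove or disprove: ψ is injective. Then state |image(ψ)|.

12

The values ψ(1), …, ψ(12) are 11, 3, 5, 1, 9, 7, 2, 13, 6, 8, 4, 10 — all distinct.
So ψ(s) = ψ(t) only when s = t, and ψ is injective.
The image of ψ is {1, 2, 3, 4, 5, 6, 7, 8, 9, 10, 11, 13}, which has 12 elements.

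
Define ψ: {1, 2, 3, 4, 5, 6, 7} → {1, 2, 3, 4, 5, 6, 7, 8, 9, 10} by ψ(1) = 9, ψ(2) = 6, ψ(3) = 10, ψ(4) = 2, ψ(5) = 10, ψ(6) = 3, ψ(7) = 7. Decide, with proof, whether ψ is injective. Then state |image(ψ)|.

6

ψ(3) = 10 = ψ(5) with 3 ≠ 5, so ψ is not injective.
The image of ψ is {2, 3, 6, 7, 9, 10}, which has 6 elements.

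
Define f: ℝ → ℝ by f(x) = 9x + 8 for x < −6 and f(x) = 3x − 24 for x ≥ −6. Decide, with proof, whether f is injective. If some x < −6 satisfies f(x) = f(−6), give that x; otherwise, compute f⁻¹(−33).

-3

Both pieces are strictly increasing (slopes 9 and 3), so each is injective on its own interval.
The left piece maps (−∞, −6) onto (−∞, −46); the right piece maps [−6, ∞) onto [−42, ∞).
These images are disjoint, so no value is attained by both pieces. Therefore f is injective.
Because the two images are disjoint, no x < −6 has f(x) = f(−6), so we compute f⁻¹(−33): −33 lies in [−42, ∞), so solve 3x − 24 = −33: x = (−33 + 24)/3 = −3.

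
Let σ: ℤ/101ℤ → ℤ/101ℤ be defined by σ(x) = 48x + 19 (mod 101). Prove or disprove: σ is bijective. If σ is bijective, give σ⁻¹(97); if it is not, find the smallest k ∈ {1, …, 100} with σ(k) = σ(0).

If σ(s) = σ(t), then 48s ≡ 48t (mod 101). Because gcd(48, 101) = 1, we may cancel 48 to get s ≡ t (mod 101).
We now compute 48⁻¹ mod 101 explicitly. Euclid's algorithm: 101 = 2·48 + 5, 48 = 9·5 + 3, 5 = 1·3 + 2, 3 = 1·2 + 1; back-substituting gives 1 = 40·48 − 19·101, so 48⁻¹ ≡ 40 (mod 101).
Then y ↦ 40(y − 19) is a two-sided inverse to σ, so every y ∈ ℤ/101ℤ has a preimage.
Hence σ is bijective.
Since σ is bijective, we compute σ⁻¹(97): solve 48x + 19 ≡ 97 (mod 101), i.e. 48x ≡ 78 (mod 101).
Multiplying by 48⁻¹ = 40 gives x ≡ 40·78 = 3120 = 30·101 + 90 ≡ 90 (mod 101).
Check: σ(90) = 48·90 + 19 = 4339 = 42·101 + 97 ≡ 97 (mod 101).

90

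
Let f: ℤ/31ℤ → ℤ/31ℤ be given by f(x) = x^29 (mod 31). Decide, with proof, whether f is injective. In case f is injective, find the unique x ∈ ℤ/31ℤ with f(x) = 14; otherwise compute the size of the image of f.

Since 31 is prime, the nonzero elements of ℤ/31ℤ form a cyclic group of order 30.
As gcd(29, 30) = 1, raising to the 29th power is a bijection on this group: if a^29 ≡ b^29 then (ab^{−1})^29 = 1, and the only element of order dividing gcd(29, 30) = 1 is 1, so a = b.
With f(0) = 0 this makes f injective on all of ℤ/31ℤ, hence bijective (finite equal-size domain and codomain). In particular f is injective.
Since f is injective, we find the preimage of 14. The inverse of x ↦ x^29 on (ℤ/31ℤ)^× is x ↦ x^29, because 29·29 = 841 = 28·30 + 1 ≡ 1 (mod 30) and x^{30} = 1 for x ≠ 0 (Fermat). So f⁻¹(14) = 14^29 mod 31.
Repeated squaring mod 31: 14^1 ≡ 14, 14^2 ≡ 14² = 196 ≡ 10, 14^4 ≡ 10² = 100 ≡ 7, 14^8 ≡ 7² = 49 ≡ 18, 14^16 ≡ 18² = 324 ≡ 14. Since 29 = 16 + 8 + 4 + 1, 14^29 ≡ 14·18·7·14: 14·18 = 252 ≡ 4, then 4·7 = 28, then 28·14 = 392 ≡ 20. So 14^29 ≡ 20 (mod 31).
Hence f⁻¹(14) = 20.

20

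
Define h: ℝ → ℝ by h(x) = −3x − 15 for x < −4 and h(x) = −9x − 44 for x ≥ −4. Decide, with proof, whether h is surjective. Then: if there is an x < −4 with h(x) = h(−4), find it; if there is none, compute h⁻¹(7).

-22/3

Both pieces are strictly decreasing (slopes −3 and −9), so each is injective on its own interval.
The left piece maps (−∞, −4) onto (−3, ∞); the right piece maps [−4, ∞) onto (−∞, −8].
The union (−3, ∞) ∪ (−∞, −8] omits the interval between −3 and −8; in particular −3 has no preimage. So h is not surjective.
Because the two images are disjoint, no x < −4 has h(x) = h(−4), so we compute h⁻¹(7): 7 lies in (−3, ∞), so solve −3x − 15 = 7: x = (7 + 15)/(−3) = −22/3.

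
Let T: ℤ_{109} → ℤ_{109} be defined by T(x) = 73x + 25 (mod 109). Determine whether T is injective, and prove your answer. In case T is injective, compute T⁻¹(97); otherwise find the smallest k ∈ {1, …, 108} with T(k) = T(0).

107

Suppose T(u) = T(v) in ℤ_{109}. Then 73u + 25 ≡ 73v + 25 (mod 109), thus 73(u − v) ≡ 0 (mod 109).
Since gcd(73, 109) = 1, 73 is invertible modulo 109, hence u − v ≡ 0 (mod 109), i.e. u = v.
Therefore T is injective.
We now compute 73⁻¹ mod 109 explicitly. Euclid's algorithm: 109 = 1·73 + 36, 73 = 2·36 + 1; back-substituting gives 1 = 3·73 − 2·109, so 73⁻¹ ≡ 3 (mod 109).
Since T is injective, we compute T⁻¹(97): solve 73x + 25 ≡ 97 (mod 109), i.e. 73x ≡ 72 (mod 109).
Multiplying by 73⁻¹ = 3 gives x ≡ 3·72 = 216 = 1·109 + 107 ≡ 107 (mod 109).
Check: T(107) = 73·107 + 25 = 7836 = 71·109 + 97 ≡ 97 (mod 109).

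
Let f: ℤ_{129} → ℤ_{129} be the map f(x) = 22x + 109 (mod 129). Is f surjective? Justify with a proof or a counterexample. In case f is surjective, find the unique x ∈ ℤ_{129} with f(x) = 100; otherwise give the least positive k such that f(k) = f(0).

Recall: f is surjective if every y in the codomain equals f(x) for some x in the domain.
Since gcd(22, 129) = 1, 22 is invertible modulo 129. Euclid's algorithm: 129 = 5·22 + 19, 22 = 1·19 + 3, 19 = 6·3 + 1; back-substituting gives 1 = 88·22 − 15·129, so 22⁻¹ ≡ 88 (mod 129).
Then y ↦ 88(y − 109) is a two-sided inverse to f, so every y ∈ ℤ_{129} has a preimage.
Hence f is surjective.
Since f is surjective, we compute f⁻¹(100): solve 22x + 109 ≡ 100 (mod 129), i.e. 22x ≡ 120 (mod 129).
Multiplying by 22⁻¹ = 88 gives x ≡ 88·120 = 10560 = 81·129 + 111 ≡ 111 (mod 129).
Check: f(111) = 22·111 + 109 = 2551 = 19·129 + 100 ≡ 100 (mod 129).

111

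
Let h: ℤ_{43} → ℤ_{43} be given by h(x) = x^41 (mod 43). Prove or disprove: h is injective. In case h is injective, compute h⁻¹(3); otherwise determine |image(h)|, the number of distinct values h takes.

29

Since 43 is prime, the nonzero elements of ℤ_{43} form a cyclic group of order 42.
As gcd(41, 42) = 1, raising to the 41st power is a bijection on this group: if u^41 ≡ v^41 then (uv^{−1})^41 = 1, and the only element of order dividing gcd(41, 42) = 1 is 1, so u = v.
With h(0) = 0 this makes h injective on all of ℤ_{43}, hence bijective (finite equal-size domain and codomain). In particular h is injective.
Since h is injective, we find the preimage of 3. The inverse of x ↦ x^41 on (ℤ_{43})^× is x ↦ x^41, because 41·41 = 1681 = 40·42 + 1 ≡ 1 (mod 42) and x^{42} = 1 for x ≠ 0 (Fermat). So h⁻¹(3) = 3^41 mod 43.
Repeated squaring mod 43: 3^1 ≡ 3, 3^2 ≡ 3² = 9, 3^4 ≡ 9² = 81 ≡ 38, 3^8 ≡ 38² = 1444 ≡ 25, 3^16 ≡ 25² = 625 ≡ 23, 3^32 ≡ 23² = 529 ≡ 13. Since 41 = 32 + 8 + 1, 3^41 ≡ 13·25·3: 13·25 = 325 ≡ 24, then 24·3 = 72 ≡ 29. So 3^41 ≡ 29 (mod 43).
Hence h⁻¹(3) = 29.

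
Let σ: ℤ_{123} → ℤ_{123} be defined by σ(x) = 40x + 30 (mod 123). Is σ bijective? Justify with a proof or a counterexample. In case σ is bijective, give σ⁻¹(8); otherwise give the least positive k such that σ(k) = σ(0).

104

Suppose σ(a) = σ(b) in ℤ_{123}. Then 40a + 30 ≡ 40b + 30 (mod 123), therefore 40(a − b) ≡ 0 (mod 123).
Since gcd(40, 123) = 1, 40 is invertible modulo 123, so a − b ≡ 0 (mod 123), i.e. a = b.
We now compute 40⁻¹ mod 123 explicitly. Euclid's algorithm: 123 = 3·40 + 3, 40 = 13·3 + 1; back-substituting gives 1 = 40·40 − 13·123, so 40⁻¹ ≡ 40 (mod 123).
Then y ↦ 40(y − 30) is a two-sided inverse to σ, so every y ∈ ℤ_{123} has a preimage.
Hence σ is bijective.
Since σ is bijective, we compute σ⁻¹(8): solve 40x + 30 ≡ 8 (mod 123), i.e. 40x ≡ 101 (mod 123).
Multiplying by 40⁻¹ = 40 gives x ≡ 40·101 = 4040 = 32·123 + 104 ≡ 104 (mod 123).
Check: σ(104) = 40·104 + 30 = 4190 = 34·123 + 8 ≡ 8 (mod 123).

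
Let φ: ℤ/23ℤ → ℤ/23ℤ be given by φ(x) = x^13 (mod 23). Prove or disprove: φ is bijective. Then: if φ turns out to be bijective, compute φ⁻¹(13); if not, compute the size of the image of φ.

6

Since 23 is prime, the nonzero elements of ℤ/23ℤ form a cyclic group of order 22.
As gcd(13, 22) = 1, raising to the 13th power is a bijection on this group: if a^13 ≡ b^13 then (ab^{−1})^13 = 1, and the only element of order dividing gcd(13, 22) = 1 is 1, so a = b.
With φ(0) = 0 this makes φ injective on all of ℤ/23ℤ, hence bijective (finite equal-size domain and codomain). In particular φ is bijective.
Since φ is bijective, we find the preimage of 13. The inverse of x ↦ x^13 on (ℤ/23ℤ)^× is x ↦ x^17, because 13·17 = 221 = 10·22 + 1 ≡ 1 (mod 22) and x^{22} = 1 for x ≠ 0 (Fermat). So φ⁻¹(13) = 13^17 mod 23.
Repeated squaring mod 23: 13^1 ≡ 13, 13^2 ≡ 13² = 169 ≡ 8, 13^4 ≡ 8² = 64 ≡ 18, 13^8 ≡ 18² = 324 ≡ 2, 13^16 ≡ 2² = 4. Since 17 = 16 + 1, 13^17 ≡ 4·13: 4·13 = 52 ≡ 6. So 13^17 ≡ 6 (mod 23).
Hence φ⁻¹(13) = 6.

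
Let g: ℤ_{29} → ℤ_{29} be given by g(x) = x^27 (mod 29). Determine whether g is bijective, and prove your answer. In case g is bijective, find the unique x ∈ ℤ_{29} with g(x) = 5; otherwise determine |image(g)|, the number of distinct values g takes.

6

Since 29 is prime, the nonzero elements of ℤ_{29} form a cyclic group of order 28.
As gcd(27, 28) = 1, raising to the 27th power is a bijection on this group: if a^27 ≡ b^27 then (ab^{−1})^27 = 1, and the only element of order dividing gcd(27, 28) = 1 is 1, so a = b.
With g(0) = 0 this makes g injective on all of ℤ_{29}, hence bijective (finite equal-size domain and codomain). In particular g is bijective.
Since g is bijective, we find the preimage of 5. The inverse of x ↦ x^27 on (ℤ_{29})^× is x ↦ x^27, because 27·27 = 729 = 26·28 + 1 ≡ 1 (mod 28) and x^{28} = 1 for x ≠ 0 (Fermat). So g⁻¹(5) = 5^27 mod 29.
Repeated squaring mod 29: 5^1 ≡ 5, 5^2 ≡ 5² = 25, 5^4 ≡ 25² = 625 ≡ 16, 5^8 ≡ 16² = 256 ≡ 24, 5^16 ≡ 24² = 576 ≡ 25. Since 27 = 16 + 8 + 2 + 1, 5^27 ≡ 25·24·25·5: 25·24 = 600 ≡ 20, then 20·25 = 500 ≡ 7, then 7·5 = 35 ≡ 6. So 5^27 ≡ 6 (mod 29).
Hence g⁻¹(5) = 6.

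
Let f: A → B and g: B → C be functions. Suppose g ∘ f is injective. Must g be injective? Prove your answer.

No. Take A = {1, 2, 3}, B = {1, 2, 3, 4, 5, 6}, C = {1, 2, 3, 4, 5, 6}, f(a) = a for each a ∈ A, and g(b) = 5 if b ∈ {5, 6} else g(b) = b.
Then g ∘ f = f is injective (A ⊂ B and f is the inclusion), but g(5) = g(6) = 5 with 5 ≠ 6, so g is not injective.

not injective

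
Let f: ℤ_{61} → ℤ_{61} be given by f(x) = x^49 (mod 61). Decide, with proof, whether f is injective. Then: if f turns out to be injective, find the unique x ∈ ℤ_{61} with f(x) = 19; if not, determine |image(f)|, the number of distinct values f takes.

36

Since 61 is prime, the nonzero elements of ℤ_{61} form a cyclic group of order 60.
As gcd(49, 60) = 1, raising to the 49th power is a bijection on this group: if u^49 ≡ v^49 then (uv^{−1})^49 = 1, and the only element of order dividing gcd(49, 60) = 1 is 1, so u = v.
With f(0) = 0 this makes f injective on all of ℤ_{61}, hence bijective (finite equal-size domain and codomain). In particular f is injective.
Since f is injective, we find the preimage of 19. The inverse of x ↦ x^49 on (ℤ_{61})^× is x ↦ x^49, because 49·49 = 2401 = 40·60 + 1 ≡ 1 (mod 60) and x^{60} = 1 for x ≠ 0 (Fermat). So f⁻¹(19) = 19^49 mod 61.
Repeated squaring mod 61: 19^1 ≡ 19, 19^2 ≡ 19² = 361 ≡ 56, 19^4 ≡ 56² = 3136 ≡ 25, 19^8 ≡ 25² = 625 ≡ 15, 19^16 ≡ 15² = 225 ≡ 42, 19^32 ≡ 42² = 1764 ≡ 56. Since 49 = 32 + 16 + 1, 19^49 ≡ 56·42·19: 56·42 = 2352 ≡ 34, then 34·19 = 646 ≡ 36. So 19^49 ≡ 36 (mod 61).
Hence f⁻¹(19) = 36.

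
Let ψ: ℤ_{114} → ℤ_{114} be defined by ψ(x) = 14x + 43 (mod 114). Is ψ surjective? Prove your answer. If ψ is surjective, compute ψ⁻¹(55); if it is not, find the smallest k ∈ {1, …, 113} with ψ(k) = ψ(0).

57

Since gcd(14, 114) = 2, we have 14x ≡ 0 (mod 2) for all x, so ψ(x) ≡ 1 (mod 2).
But 0 ≢ 1 (mod 2), so 0 ∈ ℤ_{114} has no preimage. Therefore ψ is not surjective.
Since ψ is not surjective, we find the least positive k with ψ(k) = ψ(0): this means 14k ≡ 0 (mod 114), i.e. 114 ∣ 14k. Since gcd(14, 114) = 2, dividing through by 2 this holds exactly when 57 ∣ 7k, and as gcd(7, 57) = 1, exactly when 57 ∣ k.
The smallest positive such k is 57.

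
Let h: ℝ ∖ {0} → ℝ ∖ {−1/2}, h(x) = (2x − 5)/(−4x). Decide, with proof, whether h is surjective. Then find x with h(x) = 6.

For any y ≠ −1/2, solving y(−4x) = 2x − 5 for x gives a well-defined x ≠ 0. So h is surjective.
Solving h(x) = 6: cross-multiplying gives 2x − 5 = 6(−4x), which rearranges to 26x = 5, so x = 5/26.

5/26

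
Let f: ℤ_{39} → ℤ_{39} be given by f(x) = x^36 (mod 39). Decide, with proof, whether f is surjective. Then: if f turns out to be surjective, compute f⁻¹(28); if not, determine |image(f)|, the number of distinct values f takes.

f(1) = 1^36 = 1.
f(2): Repeated squaring mod 39: 2^1 ≡ 2, 2^2 ≡ 2² = 4, 2^4 ≡ 4² = 16, 2^8 ≡ 16² = 256 ≡ 22, 2^16 ≡ 22² = 484 ≡ 16, 2^32 ≡ 16² = 256 ≡ 22. Since 36 = 32 + 4, 2^36 ≡ 22·16: 22·16 = 352 ≡ 1. So 2^36 ≡ 1 (mod 39).
So f(1) = f(2) = 1 while 1 ≠ 2, hence f is not injective.
A non-injective map from the 39-element set ℤ_{39} to itself takes at most 38 distinct values, so it cannot be surjective. Thus f is not surjective.
Since f is not surjective, we determine |image(f)|. Computing x^36 mod 39 for each x (by repeated squaring, reducing mod 39 at every step), the values f(0), f(1), …, f(38) are: 0, 1, 1, 27, 1, 1, 27, 1, 1, 27, 1, 1, 27, 13, 1, 27, 1, 1, 27, 1, 1, 27, 1, 1, 27, 1, 13, 27, 1, 1, 27, 1, 1, 27, 1, 1, 27, 1, 1.
The distinct values are {0, 1, 13, 27}; there are 4 of them.

4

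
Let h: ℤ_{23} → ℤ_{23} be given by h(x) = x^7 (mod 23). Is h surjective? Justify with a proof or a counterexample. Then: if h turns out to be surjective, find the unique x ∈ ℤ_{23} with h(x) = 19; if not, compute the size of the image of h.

Since 23 is prime, the nonzero elements of ℤ_{23} form a cyclic group of order 22.
As gcd(7, 22) = 1, raising to the 7th power is a bijection on this group: if x_1^7 ≡ x_2^7 then (x_1x_2^{−1})^7 = 1, and the only element of order dividing gcd(7, 22) = 1 is 1, so x_1 = x_2.
With h(0) = 0 this makes h injective on all of ℤ_{23}, hence bijective (finite equal-size domain and codomain). In particular h is surjective.
Since h is surjective, we find the preimage of 19. The inverse of x ↦ x^7 on (ℤ_{23})^× is x ↦ x^19, because 7·19 = 133 = 6·22 + 1 ≡ 1 (mod 22) and x^{22} = 1 for x ≠ 0 (Fermat). So h⁻¹(19) = 19^19 mod 23.
Repeated squaring mod 23: 19^1 ≡ 19, 19^2 ≡ 19² = 361 ≡ 16, 19^4 ≡ 16² = 256 ≡ 3, 19^8 ≡ 3² = 9, 19^16 ≡ 9² = 81 ≡ 12. Since 19 = 16 + 2 + 1, 19^19 ≡ 12·16·19: 12·16 = 192 ≡ 8, then 8·19 = 152 ≡ 14. So 19^19 ≡ 14 (mod 23).
Hence h⁻¹(19) = 14.

14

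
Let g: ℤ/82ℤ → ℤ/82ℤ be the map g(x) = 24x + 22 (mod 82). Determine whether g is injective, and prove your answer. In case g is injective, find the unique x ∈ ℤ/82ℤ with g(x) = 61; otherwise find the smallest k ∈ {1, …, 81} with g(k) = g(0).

41

We have gcd(24, 82) = 2 > 1. Taking a = 0 and b = 41: g(0) = 22 and g(41) = 24·41 + 22 = 1006 ≡ 22 (mod 82).
So g(0) = g(41) while 0 ≠ 41, thus g is not injective.
Since g is not injective, we find the least positive k with g(k) = g(0): this means 24k ≡ 0 (mod 82), i.e. 82 ∣ 24k. Since gcd(24, 82) = 2, dividing through by 2 this holds exactly when 41 ∣ 12k, and as gcd(12, 41) = 1, exactly when 41 ∣ k.
The smallest positive such k is 41.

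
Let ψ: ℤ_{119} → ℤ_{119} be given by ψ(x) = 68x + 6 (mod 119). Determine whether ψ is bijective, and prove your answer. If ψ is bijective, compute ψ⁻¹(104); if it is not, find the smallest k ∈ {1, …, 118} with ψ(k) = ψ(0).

We have gcd(68, 119) = 17 > 1. Taking u = 0 and v = 7: ψ(0) = 6 and ψ(7) = 68·7 + 6 = 482 ≡ 6 (mod 119).
So ψ(0) = ψ(7) while 0 ≠ 7, therefore ψ is not injective, hence not bijective.
Since ψ is not bijective, we find the least positive k with ψ(k) = ψ(0): this means 68k ≡ 0 (mod 119), i.e. 119 ∣ 68k. Since gcd(68, 119) = 17, dividing through by 17 this holds exactly when 7 ∣ 4k, and as gcd(4, 7) = 1, exactly when 7 ∣ k.
The smallest positive such k is 7.

7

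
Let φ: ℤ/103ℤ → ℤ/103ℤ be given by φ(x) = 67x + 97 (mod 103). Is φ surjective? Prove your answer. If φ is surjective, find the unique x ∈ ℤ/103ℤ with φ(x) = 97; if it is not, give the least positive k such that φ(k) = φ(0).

Since gcd(67, 103) = 1, 67 is invertible modulo 103. Euclid's algorithm: 103 = 1·67 + 36, 67 = 1·36 + 31, 36 = 1·31 + 5, 31 = 6·5 + 1; back-substituting gives 1 = 20·67 − 13·103, so 67⁻¹ ≡ 20 (mod 103).
For any y ∈ ℤ/103ℤ, x = 20(y − 97) mod 103 satisfies φ(x) = 67·20(y − 97) + 97 ≡ y (since 67·20 ≡ 1 mod 103). So every y has a preimage.
Hence φ is surjective.
Since φ is surjective, we compute φ⁻¹(97): solve 67x + 97 ≡ 97 (mod 103), i.e. 67x ≡ 0 (mod 103).
Multiplying by 67⁻¹ = 20 gives x ≡ 20·0 = 0 ≡ 0 (mod 103).
Check: φ(0) = 67·0 + 97 = 97 ≡ 97 (mod 103).

0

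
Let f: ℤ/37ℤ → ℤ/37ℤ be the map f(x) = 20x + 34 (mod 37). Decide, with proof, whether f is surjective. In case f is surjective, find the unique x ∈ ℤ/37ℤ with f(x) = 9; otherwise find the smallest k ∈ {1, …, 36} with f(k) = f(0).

8

Since gcd(20, 37) = 1, 20 is invertible modulo 37. Euclid's algorithm: 37 = 1·20 + 17, 20 = 1·17 + 3, 17 = 5·3 + 2, 3 = 1·2 + 1; back-substituting gives 1 = 13·20 − 7·37, so 20⁻¹ ≡ 13 (mod 37).
For any y ∈ ℤ/37ℤ, x = 13(y − 34) mod 37 satisfies f(x) = 20·13(y − 34) + 34 ≡ y (since 20·13 ≡ 1 mod 37). So every y has a preimage.
Thus f is surjective.
Since f is surjective, we find f⁻¹(9): we need 20x ≡ 9 − 34 ≡ 12 (mod 37). Using 20⁻¹ = 13: x ≡ 13·12 = 156 = 4·37 + 8, so x = 8.
Check: f(8) = 20·8 + 34 = 194 = 5·37 + 9 ≡ 9 (mod 37).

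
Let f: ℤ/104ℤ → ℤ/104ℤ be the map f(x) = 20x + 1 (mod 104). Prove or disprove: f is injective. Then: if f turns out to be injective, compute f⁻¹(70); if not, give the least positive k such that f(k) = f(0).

We have gcd(20, 104) = 4 > 1. Taking x_1 = 0 and x_2 = 26: f(0) = 1 and f(26) = 20·26 + 1 = 521 ≡ 1 (mod 104).
So f(0) = f(26) while 0 ≠ 26, so f is not injective.
Since f is not injective, we find the least positive k with f(k) = f(0): this means 20k ≡ 0 (mod 104), i.e. 104 ∣ 20k. Since gcd(20, 104) = 4, dividing through by 4 this holds exactly when 26 ∣ 5k, and as gcd(5, 26) = 1, exactly when 26 ∣ k.
The smallest positive such k is 26.

26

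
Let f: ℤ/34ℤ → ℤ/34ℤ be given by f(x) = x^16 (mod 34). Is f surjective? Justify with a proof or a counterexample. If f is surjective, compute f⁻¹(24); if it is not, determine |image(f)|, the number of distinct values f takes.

4

f(1) = 1^16 = 1.
f(3): Repeated squaring mod 34: 3^1 ≡ 3, 3^2 ≡ 3² = 9, 3^4 ≡ 9² = 81 ≡ 13, 3^8 ≡ 13² = 169 ≡ 33, 3^16 ≡ 33² = 1089 ≡ 1. So 3^16 ≡ 1 (mod 34).
So f(1) = f(3) = 1 while 1 ≠ 3, hence f is not injective.
A non-injective map from the 34-element set ℤ/34ℤ to itself takes at most 33 distinct values, so it cannot be surjective. So f is not surjective.
Since f is not surjective, we determine |image(f)|. Computing x^16 mod 34 for each x (by repeated squaring, reducing mod 34 at every step), the values f(0), f(1), …, f(33) are: 0, 1, 18, 1, 18, 1, 18, 1, 18, 1, 18, 1, 18, 1, 18, 1, 18, 17, 18, 1, 18, 1, 18, 1, 18, 1, 18, 1, 18, 1, 18, 1, 18, 1.
The distinct values are {0, 1, 17, 18}; there are 4 of them.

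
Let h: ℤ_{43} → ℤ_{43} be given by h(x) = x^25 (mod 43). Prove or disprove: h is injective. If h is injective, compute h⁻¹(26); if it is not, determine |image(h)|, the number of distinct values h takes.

Since 43 is prime, the nonzero elements of ℤ_{43} form a cyclic group of order 42.
As gcd(25, 42) = 1, raising to the 25th power is a bijection on this group: if s^25 ≡ t^25 then (st^{−1})^25 = 1, and the only element of order dividing gcd(25, 42) = 1 is 1, so s = t.
With h(0) = 0 this makes h injective on all of ℤ_{43}, hence bijective (finite equal-size domain and codomain). In particular h is injective.
Since h is injective, we find the preimage of 26. The inverse of x ↦ x^25 on (ℤ_{43})^× is x ↦ x^37, because 25·37 = 925 = 22·42 + 1 ≡ 1 (mod 42) and x^{42} = 1 for x ≠ 0 (Fermat). So h⁻¹(26) = 26^37 mod 43.
Repeated squaring mod 43: 26^1 ≡ 26, 26^2 ≡ 26² = 676 ≡ 31, 26^4 ≡ 31² = 961 ≡ 15, 26^8 ≡ 15² = 225 ≡ 10, 26^16 ≡ 10² = 100 ≡ 14, 26^32 ≡ 14² = 196 ≡ 24. Since 37 = 32 + 4 + 1, 26^37 ≡ 24·15·26: 24·15 = 360 ≡ 16, then 16·26 = 416 ≡ 29. So 26^37 ≡ 29 (mod 43).
Hence h⁻¹(26) = 29.

29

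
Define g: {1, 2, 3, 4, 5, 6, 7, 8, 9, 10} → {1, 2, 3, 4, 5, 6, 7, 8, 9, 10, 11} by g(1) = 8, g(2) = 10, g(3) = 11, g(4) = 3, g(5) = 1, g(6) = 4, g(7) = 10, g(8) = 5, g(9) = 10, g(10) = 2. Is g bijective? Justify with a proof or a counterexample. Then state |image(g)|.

g(2) = 10 = g(7) with 2 ≠ 7, so g is not injective, hence not bijective.
The image of g is {1, 2, 3, 4, 5, 8, 10, 11}, which has 8 elements.

8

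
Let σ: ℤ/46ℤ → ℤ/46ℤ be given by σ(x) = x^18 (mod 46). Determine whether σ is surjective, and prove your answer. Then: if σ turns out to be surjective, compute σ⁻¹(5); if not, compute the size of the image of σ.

σ(22): Repeated squaring mod 46: 22^1 ≡ 22, 22^2 ≡ 22² = 484 ≡ 24, 22^4 ≡ 24² = 576 ≡ 24, 22^8 ≡ 24² = 576 ≡ 24, 22^16 ≡ 24² = 576 ≡ 24. Since 18 = 16 + 2, 22^18 ≡ 24·24: 24·24 = 576 ≡ 24. So 22^18 ≡ 24 (mod 46).
σ(24): Repeated squaring mod 46: 24^1 ≡ 24, 24^2 ≡ 24² = 576 ≡ 24, 24^4 ≡ 24² = 576 ≡ 24, 24^8 ≡ 24² = 576 ≡ 24, 24^16 ≡ 24² = 576 ≡ 24. Since 18 = 16 + 2, 24^18 ≡ 24·24: 24·24 = 576 ≡ 24. So 24^18 ≡ 24 (mod 46).
So σ(22) = σ(24) = 24 while 22 ≠ 24, hence σ is not injective.
A non-injective map from the 46-element set ℤ/46ℤ to itself takes at most 45 distinct values, so it cannot be surjective. Hence σ is not surjective.
Since σ is not surjective, we determine |image(σ)|. Computing x^18 mod 46 for each x (by repeated squaring, reducing mod 46 at every step), the values σ(0), σ(1), …, σ(45) are: 0, 1, 36, 25, 8, 29, 26, 41, 12, 27, 32, 39, 16, 9, 4, 35, 18, 3, 6, 31, 2, 13, 24, 23, 24, 13, 2, 31, 6, 3, 18, 35, 4, 9, 16, 39, 32, 27, 12, 41, 26, 29, 8, 25, 36, 1.
The distinct values are {0, 1, 2, 3, 4, 6, 8, 9, 12, 13, 16, 18, 23, 24, 25, 26, 27, 29, 31, 32, 35, 36, 39, 41}; there are 24 of them.

24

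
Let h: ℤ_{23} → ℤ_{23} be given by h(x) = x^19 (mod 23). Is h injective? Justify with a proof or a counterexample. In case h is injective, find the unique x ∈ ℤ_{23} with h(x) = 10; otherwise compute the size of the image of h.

14

Since 23 is prime, the nonzero elements of ℤ_{23} form a cyclic group of order 22.
As gcd(19, 22) = 1, raising to the 19th power is a bijection on this group: if s^19 ≡ t^19 then (st^{−1})^19 = 1, and the only element of order dividing gcd(19, 22) = 1 is 1, so s = t.
With h(0) = 0 this makes h injective on all of ℤ_{23}, hence bijective (finite equal-size domain and codomain). In particular h is injective.
Since h is injective, we find the preimage of 10. The inverse of x ↦ x^19 on (ℤ_{23})^× is x ↦ x^7, because 19·7 = 133 = 6·22 + 1 ≡ 1 (mod 22) and x^{22} = 1 for x ≠ 0 (Fermat). So h⁻¹(10) = 10^7 mod 23.
Repeated squaring mod 23: 10^1 ≡ 10, 10^2 ≡ 10² = 100 ≡ 8, 10^4 ≡ 8² = 64 ≡ 18. Since 7 = 4 + 2 + 1, 10^7 ≡ 18·8·10: 18·8 = 144 ≡ 6, then 6·10 = 60 ≡ 14. So 10^7 ≡ 14 (mod 23).
Hence h⁻¹(10) = 14.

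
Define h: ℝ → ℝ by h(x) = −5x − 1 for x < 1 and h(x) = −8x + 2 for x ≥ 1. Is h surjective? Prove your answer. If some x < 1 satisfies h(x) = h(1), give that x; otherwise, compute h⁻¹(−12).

Both pieces are strictly decreasing (slopes −5 and −8), so each is injective on its own interval.
The left piece maps (−∞, 1) onto (−6, ∞); the right piece maps [1, ∞) onto (−∞, −6].
These images together cover ℝ, so h is surjective.
Because the two images are disjoint, no x < 1 has h(x) = h(1), so we compute h⁻¹(−12): −12 lies in (−∞, −6], so solve −8x + 2 = −12: x = (−12 − 2)/(−8) = 7/4.

7/4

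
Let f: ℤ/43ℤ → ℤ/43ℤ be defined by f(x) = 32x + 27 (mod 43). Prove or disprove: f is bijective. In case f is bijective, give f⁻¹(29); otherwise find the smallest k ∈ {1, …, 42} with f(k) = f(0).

35

Suppose f(x_1) = f(x_2) in ℤ/43ℤ. Then 32x_1 + 27 ≡ 32x_2 + 27 (mod 43), therefore 32(x_1 − x_2) ≡ 0 (mod 43).
Since gcd(32, 43) = 1, 32 is invertible modulo 43, therefore x_1 − x_2 ≡ 0 (mod 43), i.e. x_1 = x_2.
We now compute 32⁻¹ mod 43 explicitly. Euclid's algorithm: 43 = 1·32 + 11, 32 = 2·11 + 10, 11 = 1·10 + 1; back-substituting gives 1 = 39·32 − 29·43, so 32⁻¹ ≡ 39 (mod 43).
For any y ∈ ℤ/43ℤ, x = 39(y − 27) mod 43 satisfies f(x) = 32·39(y − 27) + 27 ≡ y (since 32·39 ≡ 1 mod 43). So every y has a preimage.
So f is bijective.
Since f is bijective, we compute f⁻¹(29): solve 32x + 27 ≡ 29 (mod 43), i.e. 32x ≡ 2 (mod 43).
Multiplying by 32⁻¹ = 39 gives x ≡ 39·2 = 78 = 1·43 + 35 ≡ 35 (mod 43).
Check: f(35) = 32·35 + 27 = 1147 = 26·43 + 29 ≡ 29 (mod 43).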